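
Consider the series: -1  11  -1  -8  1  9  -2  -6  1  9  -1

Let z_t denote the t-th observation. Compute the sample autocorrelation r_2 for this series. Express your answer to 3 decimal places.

-0.709

Mean z̄ = (-1 + 11 − 1 − 8 + 1 + 9 − 2 − 6 + 1 + 9 − 1)/11 = 1.0909
Numerator Σ_{t=1}^{9}(z_t−z̄)(z_{t+2}−z̄) = -268.8347
Denominator Σ(z_t−z̄)² = 378.9091
r_2 = -268.8347 / 378.9091 = -0.709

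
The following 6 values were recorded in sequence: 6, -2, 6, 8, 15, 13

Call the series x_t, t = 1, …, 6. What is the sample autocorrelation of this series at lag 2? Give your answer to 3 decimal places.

-0.060

Mean x̄ = (6 − 2 + 6 + 8 + 15 + 13)/6 = 7.6667
Σ(x_t−x̄)(x_{t+2}−x̄) = (2.7778) + (-3.2222) + (-12.2222) + (1.7778) = -10.8889
Denominator Σ(x_t−x̄)² = 181.3333
r_2 = -10.8889 / 181.3333 = -0.060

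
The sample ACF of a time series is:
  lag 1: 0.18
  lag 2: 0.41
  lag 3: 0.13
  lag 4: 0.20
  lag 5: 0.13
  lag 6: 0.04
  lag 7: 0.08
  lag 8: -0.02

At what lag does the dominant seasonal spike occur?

2

The largest autocorrelation is r_2 = 0.41, with a weaker echo at lag 4 (0.20); the remaining lags stay at or below 0.18.
The dominant spike at lag 2 indicates a seasonal period of 2.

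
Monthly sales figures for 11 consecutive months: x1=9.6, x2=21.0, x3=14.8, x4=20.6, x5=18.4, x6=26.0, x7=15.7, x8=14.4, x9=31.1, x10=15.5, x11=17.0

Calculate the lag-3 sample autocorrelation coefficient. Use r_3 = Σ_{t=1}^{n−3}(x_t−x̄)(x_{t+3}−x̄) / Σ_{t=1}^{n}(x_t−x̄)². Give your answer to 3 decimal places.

Mean x̄ = (9.6 + 21.0 + 14.8 + 20.6 + 18.4 + 26.0 + 15.7 + 14.4 + 31.1 + 15.5 + 17.0)/11 = 18.5545
Numerator Σ_{t=1}^{8}(x_t−x̄)(x_{t+3}−x̄) = 56.7393
Denominator Σ(x_t−x̄)² = 354.4473
r_3 = 56.7393 / 354.4473 = 0.160

0.160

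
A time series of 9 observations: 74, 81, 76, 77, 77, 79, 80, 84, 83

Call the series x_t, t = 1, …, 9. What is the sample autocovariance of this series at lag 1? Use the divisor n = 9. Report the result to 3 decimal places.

2.111

Mean x̄ = (74 + 81 + 76 + 77 + 77 + 79 + 80 + 84 + 83)/9 = 79.0000
Σ_{t=1}^{8}(x_t−x̄)(x_{t+1}−x̄) = 19.0000
γ_1 = 19.0000 / 9 = 2.111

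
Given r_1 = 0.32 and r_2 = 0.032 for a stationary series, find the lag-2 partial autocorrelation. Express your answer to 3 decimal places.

φ_{22} = (r_2 − r_1²) / (1 − r_1²)
r_1² = (0.32)² = 0.1024
Numerator = 0.032 − 0.1024 = -0.0704; denominator = 1 − 0.1024 = 0.8976
φ_{22} = -0.0704 / 0.8976 = -0.078

-0.078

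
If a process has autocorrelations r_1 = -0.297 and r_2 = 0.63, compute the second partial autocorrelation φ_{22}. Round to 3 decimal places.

0.594

φ_{22} = (r_2 − r_1²) / (1 − r_1²)
r_1² = (-0.297)² = 0.088209
Numerator = 0.63 − 0.0882 = 0.5418; denominator = 1 − 0.0882 = 0.9118
φ_{22} = 0.5418 / 0.9118 = 0.594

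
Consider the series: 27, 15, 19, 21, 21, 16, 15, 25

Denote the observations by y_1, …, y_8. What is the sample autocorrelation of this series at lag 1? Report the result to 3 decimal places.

Mean ȳ = (27 + 15 + 19 + 21 + 21 + 16 + 15 + 25)/8 = 19.8750
Σ(y_t−ȳ)(y_{t+1}−ȳ) = (-34.7344) + (4.2656) + (-0.9844) + (1.2656) + (-4.3594) + (18.8906) + (-24.9844) = -40.6406
Denominator Σ(y_t−ȳ)² = 142.8750
r_1 = -40.6406 / 142.8750 = -0.284

-0.284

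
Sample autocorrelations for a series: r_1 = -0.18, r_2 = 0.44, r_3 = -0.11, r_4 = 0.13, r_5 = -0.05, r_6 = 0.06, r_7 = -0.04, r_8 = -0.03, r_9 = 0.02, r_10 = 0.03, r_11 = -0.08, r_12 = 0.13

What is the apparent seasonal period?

2

The largest autocorrelation is r_2 = 0.44; the remaining lags stay at or below 0.13.
The dominant spike at lag 2 indicates a seasonal period of 2.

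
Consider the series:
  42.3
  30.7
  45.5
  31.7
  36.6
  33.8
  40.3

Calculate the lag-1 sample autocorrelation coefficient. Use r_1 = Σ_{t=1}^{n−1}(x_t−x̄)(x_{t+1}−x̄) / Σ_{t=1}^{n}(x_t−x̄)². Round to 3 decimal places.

Mean x̄ = (42.3 + 30.7 + 45.5 + 31.7 + 36.6 + 33.8 + 40.3)/7 = 37.2714
Σ(x_t−x̄)(x_{t+1}−x̄) = (-33.0449) + (-54.0735) + (-45.8449) + (3.7408) + (2.3308) + (-10.5135) = -137.4051
Denominator Σ(x_t−x̄)² = 188.8943
r_1 = -137.4051 / 188.8943 = -0.727

-0.727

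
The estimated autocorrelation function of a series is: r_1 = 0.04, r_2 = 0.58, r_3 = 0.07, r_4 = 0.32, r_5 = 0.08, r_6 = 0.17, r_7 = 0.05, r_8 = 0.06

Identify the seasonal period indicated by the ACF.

2

The largest autocorrelation is r_2 = 0.58, with weaker echoes at lags 4 (0.32) and 6 (0.17); the remaining lags stay at or below 0.08.
The dominant spike at lag 2 indicates a seasonal period of 2.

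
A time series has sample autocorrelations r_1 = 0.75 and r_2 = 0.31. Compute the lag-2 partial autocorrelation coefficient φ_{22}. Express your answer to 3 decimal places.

-0.577

φ_{22} = (r_2 − r_1²) / (1 − r_1²)
r_1² = (0.75)² = 0.5625
Numerator = 0.31 − 0.5625 = -0.2525; denominator = 1 − 0.5625 = 0.4375
φ_{22} = -0.2525 / 0.4375 = -0.577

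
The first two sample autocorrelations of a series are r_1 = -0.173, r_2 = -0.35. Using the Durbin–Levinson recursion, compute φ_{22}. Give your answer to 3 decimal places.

-0.392

φ_{22} = (r_2 − r_1²) / (1 − r_1²)
r_1² = (-0.173)² = 0.029929
Numerator = -0.35 − 0.0299 = -0.3799; denominator = 1 − 0.0299 = 0.9701
φ_{22} = -0.3799 / 0.9701 = -0.392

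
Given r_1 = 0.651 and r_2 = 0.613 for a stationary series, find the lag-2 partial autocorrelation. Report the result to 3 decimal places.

0.328

φ_{22} = (r_2 − r_1²) / (1 − r_1²)
r_1² = (0.651)² = 0.423801
Numerator = 0.613 − 0.4238 = 0.1892; denominator = 1 − 0.4238 = 0.5762
φ_{22} = 0.1892 / 0.5762 = 0.328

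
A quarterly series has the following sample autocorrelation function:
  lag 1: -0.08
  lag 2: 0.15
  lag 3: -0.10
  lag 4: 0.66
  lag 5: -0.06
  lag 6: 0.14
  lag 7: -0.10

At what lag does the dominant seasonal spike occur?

The largest autocorrelation is r_4 = 0.66; the remaining lags stay at or below 0.15.
The dominant spike at lag 4 indicates a seasonal period of 4.

4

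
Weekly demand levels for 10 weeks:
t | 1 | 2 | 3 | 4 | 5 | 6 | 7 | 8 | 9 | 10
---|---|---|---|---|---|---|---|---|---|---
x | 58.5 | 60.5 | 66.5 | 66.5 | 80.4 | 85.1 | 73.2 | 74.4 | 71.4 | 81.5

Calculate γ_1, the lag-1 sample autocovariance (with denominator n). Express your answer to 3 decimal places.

Mean x̄ = (58.5 + 60.5 + 66.5 + 66.5 + 80.4 + 85.1 + 73.2 + 74.4 + 71.4 + 81.5)/10 = 71.8000
Σ_{t=1}^{9}(x_t−x̄)(x_{t+1}−x̄) = 324.4100
γ_1 = 324.4100 / 10 = 32.441

32.441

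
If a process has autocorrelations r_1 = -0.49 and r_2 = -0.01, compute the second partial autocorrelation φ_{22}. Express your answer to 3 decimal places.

-0.329

φ_{22} = (r_2 − r_1²) / (1 − r_1²)
r_1² = (-0.49)² = 0.2401
Numerator = -0.01 − 0.2401 = -0.2501; denominator = 1 − 0.2401 = 0.7599
φ_{22} = -0.2501 / 0.7599 = -0.329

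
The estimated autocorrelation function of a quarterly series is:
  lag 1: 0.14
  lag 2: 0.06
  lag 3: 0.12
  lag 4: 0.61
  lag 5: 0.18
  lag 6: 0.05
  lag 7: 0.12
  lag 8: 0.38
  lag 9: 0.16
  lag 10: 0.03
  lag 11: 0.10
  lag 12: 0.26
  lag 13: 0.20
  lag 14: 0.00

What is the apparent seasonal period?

4

The largest autocorrelation is r_4 = 0.61, with weaker echoes at lags 8 (0.38) and 12 (0.26); the remaining lags stay at or below 0.20.
The dominant spike at lag 4 indicates a seasonal period of 4.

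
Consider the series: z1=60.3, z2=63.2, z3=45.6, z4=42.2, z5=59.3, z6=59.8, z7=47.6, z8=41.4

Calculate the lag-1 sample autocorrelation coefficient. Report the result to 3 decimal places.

Mean z̄ = (60.3 + 63.2 + 45.6 + 42.2 + 59.3 + 59.8 + 47.6 + 41.4)/8 = 52.4250
Deviations from mean: 7.8750, 10.7750, -6.8250, -10.2250, 6.8750, 7.3750, -4.8250, -11.0250
Numerator Σ_{t=1}^{7}(z_t−z̄)(z_{t+1}−z̄) = 79.1169
Denominator Σ(z_t−z̄)² = 575.7350
r_1 = 79.1169 / 575.7350 = 0.137

0.137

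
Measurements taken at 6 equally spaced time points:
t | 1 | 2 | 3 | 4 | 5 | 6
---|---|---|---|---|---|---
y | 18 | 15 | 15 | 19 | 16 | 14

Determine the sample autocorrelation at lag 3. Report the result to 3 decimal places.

Mean ȳ = (18 + 15 + 15 + 19 + 16 + 14)/6 = 16.1667
Deviations from mean: 1.8333, -1.1667, -1.1667, 2.8333, -0.1667, -2.1667
Σ(y_t−ȳ)(y_{t+3}−ȳ) = (5.1944) + (0.1944) + (2.5278) = 7.9167
Denominator Σ(y_t−ȳ)² = 18.8333
r_3 = 7.9167 / 18.8333 = 0.420

0.420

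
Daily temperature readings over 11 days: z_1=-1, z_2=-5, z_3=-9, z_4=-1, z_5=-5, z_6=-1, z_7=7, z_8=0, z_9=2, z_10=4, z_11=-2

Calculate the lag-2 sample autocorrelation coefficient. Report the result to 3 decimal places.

0.133

Mean z̄ = (-1 − 5 − 9 − 1 − 5 − 1 + 7 + 0 + 2 + 4 − 2)/11 = -1.0000
Numerator Σ_{t=1}^{9}(z_t−z̄)(z_{t+2}−z̄) = 26.0000
Denominator Σ(z_t−z̄)² = 196.0000
r_2 = 26.0000 / 196.0000 = 0.133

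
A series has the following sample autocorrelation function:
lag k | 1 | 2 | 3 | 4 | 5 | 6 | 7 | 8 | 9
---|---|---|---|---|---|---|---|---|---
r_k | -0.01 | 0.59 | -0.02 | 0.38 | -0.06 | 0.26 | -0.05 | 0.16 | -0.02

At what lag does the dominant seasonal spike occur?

2

The largest autocorrelation is r_2 = 0.59, with weaker echoes at lags 4 (0.38), 6 (0.26) and 8 (0.16); the remaining lags stay at or below -0.01.
The dominant spike at lag 2 indicates a seasonal period of 2.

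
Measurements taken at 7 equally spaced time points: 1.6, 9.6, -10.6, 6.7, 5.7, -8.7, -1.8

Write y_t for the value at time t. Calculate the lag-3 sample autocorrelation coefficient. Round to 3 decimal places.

Mean ȳ = (1.6 + 9.6 − 10.6 + 6.7 + 5.7 − 8.7 − 1.8)/7 = 0.3571
Deviations from mean: 1.2429, 9.2429, -10.9571, 6.3429, 5.3429, -9.0571, -2.1571
Σ(y_t−ȳ)(y_{t+3}−ȳ) = (7.8833) + (49.3833) + (99.2404) + (-13.6824) = 142.8245
Denominator Σ(y_t−ȳ)² = 362.4971
r_3 = 142.8245 / 362.4971 = 0.394

0.394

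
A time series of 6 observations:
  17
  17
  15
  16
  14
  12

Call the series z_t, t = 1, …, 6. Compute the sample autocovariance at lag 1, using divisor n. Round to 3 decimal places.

Mean z̄ = (17 + 17 + 15 + 16 + 14 + 12)/6 = 15.1667
Σ_{t=1}^{5}(z_t−z̄)(z_{t+1}−z̄) = 5.6389
γ_1 = 5.6389 / 6 = 0.940

0.940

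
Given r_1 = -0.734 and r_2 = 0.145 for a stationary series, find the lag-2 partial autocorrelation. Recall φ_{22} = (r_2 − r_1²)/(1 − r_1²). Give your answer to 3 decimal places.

φ_{22} = (r_2 − r_1²) / (1 − r_1²)
r_1² = (-0.734)² = 0.538756
Numerator = 0.145 − 0.5388 = -0.3938; denominator = 1 − 0.5388 = 0.4612
φ_{22} = -0.3938 / 0.4612 = -0.854

-0.854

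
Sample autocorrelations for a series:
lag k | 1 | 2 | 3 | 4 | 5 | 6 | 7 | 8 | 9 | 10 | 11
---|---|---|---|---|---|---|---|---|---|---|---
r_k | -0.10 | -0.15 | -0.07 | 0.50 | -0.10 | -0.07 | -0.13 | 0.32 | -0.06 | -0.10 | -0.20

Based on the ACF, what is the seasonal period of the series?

The largest autocorrelation is r_4 = 0.50, with a weaker echo at lag 8 (0.32); the remaining lags stay at or below -0.06.
The dominant spike at lag 4 indicates a seasonal period of 4.

4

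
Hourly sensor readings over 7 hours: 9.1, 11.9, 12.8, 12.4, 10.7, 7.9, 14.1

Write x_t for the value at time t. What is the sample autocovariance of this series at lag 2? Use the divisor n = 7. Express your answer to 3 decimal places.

Mean x̄ = (9.1 + 11.9 + 12.8 + 12.4 + 10.7 + 7.9 + 14.1)/7 = 11.2714
Deviations: -2.1714, 0.6286, 1.5286, 1.1286, -0.5714, -3.3714, 2.8286
Σ_{t=1}^{5}(x_t−x̄)(x_{t+2}−x̄) = -8.9045
γ_2 = -8.9045 / 7 = -1.272

-1.272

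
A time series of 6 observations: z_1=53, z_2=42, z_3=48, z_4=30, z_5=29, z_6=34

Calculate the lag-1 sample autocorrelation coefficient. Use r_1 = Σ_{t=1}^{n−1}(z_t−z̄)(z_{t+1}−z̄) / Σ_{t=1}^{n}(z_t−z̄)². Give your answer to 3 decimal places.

Mean z̄ = (53 + 42 + 48 + 30 + 29 + 34)/6 = 39.3333
Deviations from mean: 13.6667, 2.6667, 8.6667, -9.3333, -10.3333, -5.3333
Numerator Σ_{t=1}^{5}(z_t−z̄)(z_{t+1}−z̄) = 130.2222
Denominator Σ(z_t−z̄)² = 491.3333
r_1 = 130.2222 / 491.3333 = 0.265

0.265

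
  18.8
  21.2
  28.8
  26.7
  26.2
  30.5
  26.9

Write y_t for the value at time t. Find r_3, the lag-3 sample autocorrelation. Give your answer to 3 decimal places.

Mean ȳ = (18.8 + 21.2 + 28.8 + 26.7 + 26.2 + 30.5 + 26.9)/7 = 25.5857
Deviations from mean: -6.7857, -4.3857, 3.2143, 1.1143, 0.6143, 4.9143, 1.3143
Numerator Σ_{t=1}^{4}(y_t−ȳ)(y_{t+3}−ȳ) = 7.0051
Denominator Σ(y_t−ȳ)² = 103.1086
r_3 = 7.0051 / 103.1086 = 0.068

0.068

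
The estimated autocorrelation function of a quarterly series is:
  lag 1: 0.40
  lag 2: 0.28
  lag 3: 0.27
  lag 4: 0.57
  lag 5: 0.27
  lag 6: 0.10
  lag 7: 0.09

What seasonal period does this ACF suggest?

4

The largest autocorrelation is r_4 = 0.57; the remaining lags stay at or below 0.40. The elevated value at lag 1 (0.40), dropping to 0.28 at lag 2, reflects decaying short-term dependence rather than seasonality.
The dominant spike at lag 4 indicates a seasonal period of 4.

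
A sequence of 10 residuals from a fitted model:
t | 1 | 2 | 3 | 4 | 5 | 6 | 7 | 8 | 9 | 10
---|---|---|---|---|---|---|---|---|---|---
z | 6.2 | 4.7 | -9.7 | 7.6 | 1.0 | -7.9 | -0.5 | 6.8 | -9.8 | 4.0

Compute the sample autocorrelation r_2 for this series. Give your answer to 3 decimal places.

Mean z̄ = (6.2 + 4.7 − 9.7 + 7.6 + 1.0 − 7.9 − 0.5 + 6.8 − 9.8 + 4.0)/10 = 0.2400
Numerator Σ_{t=1}^{8}(z_t−z̄)(z_{t+2}−z̄) = -115.7472
Denominator Σ(z_t−z̄)² = 433.7440
r_2 = -115.7472 / 433.7440 = -0.267

-0.267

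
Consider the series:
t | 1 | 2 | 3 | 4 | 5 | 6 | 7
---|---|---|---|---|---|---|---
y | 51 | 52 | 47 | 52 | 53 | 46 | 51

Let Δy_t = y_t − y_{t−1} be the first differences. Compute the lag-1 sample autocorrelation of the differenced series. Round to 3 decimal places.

First differences Δy: 1, -5, 5, 1, -7, 5
Mean of differences = 0.0000
Numerator Σ(Δy_t−Δȳ)(Δy_{t+1}−Δȳ) = -67.0000
Denominator Σ(Δy_t−Δȳ)² = 126.0000
r_1(Δy) = -67.0000 / 126.0000 = -0.532

-0.532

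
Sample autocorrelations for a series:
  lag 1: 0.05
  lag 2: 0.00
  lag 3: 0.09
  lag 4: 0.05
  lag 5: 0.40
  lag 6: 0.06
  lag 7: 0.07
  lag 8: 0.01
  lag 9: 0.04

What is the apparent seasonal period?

The largest autocorrelation is r_5 = 0.40; the remaining lags stay at or below 0.09.
The dominant spike at lag 5 indicates a seasonal period of 5.

5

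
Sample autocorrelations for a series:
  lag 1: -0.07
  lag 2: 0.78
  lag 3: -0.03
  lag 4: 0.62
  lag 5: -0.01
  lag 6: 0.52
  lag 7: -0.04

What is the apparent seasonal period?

The largest autocorrelation is r_2 = 0.78, with weaker echoes at lags 4 (0.62) and 6 (0.52); the remaining lags stay at or below -0.01.
The dominant spike at lag 2 indicates a seasonal period of 2.

2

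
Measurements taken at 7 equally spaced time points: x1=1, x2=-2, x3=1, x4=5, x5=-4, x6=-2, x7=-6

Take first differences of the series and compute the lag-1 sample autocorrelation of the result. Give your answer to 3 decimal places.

-0.476

First differences Δx: -3, 3, 4, -9, 2, -4
Mean of differences = -1.1667
Numerator Σ(Δx_t−Δx̄)(Δx_{t+1}−Δx̄) = -60.3611
Denominator Σ(Δx_t−Δx̄)² = 126.8333
r_1(Δx) = -60.3611 / 126.8333 = -0.476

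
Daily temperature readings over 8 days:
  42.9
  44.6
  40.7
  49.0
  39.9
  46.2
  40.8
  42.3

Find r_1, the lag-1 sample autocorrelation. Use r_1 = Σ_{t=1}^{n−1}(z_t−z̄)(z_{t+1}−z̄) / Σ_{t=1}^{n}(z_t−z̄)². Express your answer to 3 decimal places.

-0.772

Mean z̄ = (42.9 + 44.6 + 40.7 + 49.0 + 39.9 + 46.2 + 40.8 + 42.3)/8 = 43.3000
Deviations from mean: -0.4000, 1.3000, -2.6000, 5.7000, -3.4000, 2.9000, -2.5000, -1.0000
Σ(z_t−z̄)(z_{t+1}−z̄) = (-0.5200) + (-3.3800) + (-14.8200) + (-19.3800) + (-9.8600) + (-7.2500) + (2.5000) = -52.7100
Denominator Σ(z_t−z̄)² = 68.3200
r_1 = -52.7100 / 68.3200 = -0.772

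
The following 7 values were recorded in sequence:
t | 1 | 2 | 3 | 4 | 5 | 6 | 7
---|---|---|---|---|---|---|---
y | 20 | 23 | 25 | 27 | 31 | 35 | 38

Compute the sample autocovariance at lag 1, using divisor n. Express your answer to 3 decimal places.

Mean ȳ = (20 + 23 + 25 + 27 + 31 + 35 + 38)/7 = 28.4286
Σ_{t=1}^{6}(y_t−ȳ)(y_{t+1}−ȳ) = 145.3878
γ_1 = 145.3878 / 7 = 20.770

20.770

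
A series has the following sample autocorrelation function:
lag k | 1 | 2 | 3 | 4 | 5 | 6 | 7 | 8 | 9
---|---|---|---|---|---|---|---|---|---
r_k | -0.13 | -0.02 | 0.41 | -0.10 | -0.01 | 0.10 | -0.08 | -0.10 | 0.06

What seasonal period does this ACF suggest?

The largest autocorrelation is r_3 = 0.41; the remaining lags stay at or below 0.10.
The dominant spike at lag 3 indicates a seasonal period of 3.

3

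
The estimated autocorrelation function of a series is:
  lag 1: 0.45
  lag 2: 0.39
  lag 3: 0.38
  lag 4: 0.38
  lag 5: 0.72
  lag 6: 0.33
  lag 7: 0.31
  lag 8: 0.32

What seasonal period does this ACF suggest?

The largest autocorrelation is r_5 = 0.72; the remaining lags stay at or below 0.45. The elevated value at lag 1 (0.45), dropping to 0.39 at lag 2, reflects decaying short-term dependence rather than seasonality.
The dominant spike at lag 5 indicates a seasonal period of 5.

5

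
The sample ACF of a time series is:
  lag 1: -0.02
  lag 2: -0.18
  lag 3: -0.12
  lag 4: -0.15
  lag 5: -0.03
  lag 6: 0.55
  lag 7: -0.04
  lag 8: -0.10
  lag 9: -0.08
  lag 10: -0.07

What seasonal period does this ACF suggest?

The largest autocorrelation is r_6 = 0.55; the remaining lags stay at or below -0.02.
The dominant spike at lag 6 indicates a seasonal period of 6.

6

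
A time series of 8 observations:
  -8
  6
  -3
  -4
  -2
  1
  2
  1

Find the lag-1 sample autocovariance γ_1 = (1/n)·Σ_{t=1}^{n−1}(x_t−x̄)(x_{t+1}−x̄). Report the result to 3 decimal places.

Mean x̄ = (-8 + 6 − 3 − 4 − 2 + 1 + 2 + 1)/8 = -0.8750
Σ_{t=1}^{7}(x_t−x̄)(x_{t+1}−x̄) = -44.7656
γ_1 = -44.7656 / 8 = -5.596

-5.596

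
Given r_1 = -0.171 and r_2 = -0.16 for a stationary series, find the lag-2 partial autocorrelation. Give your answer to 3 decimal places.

-0.195

φ_{22} = (r_2 − r_1²) / (1 − r_1²)
r_1² = (-0.171)² = 0.029241
Numerator = -0.16 − 0.0292 = -0.1892; denominator = 1 − 0.0292 = 0.9708
φ_{22} = -0.1892 / 0.9708 = -0.195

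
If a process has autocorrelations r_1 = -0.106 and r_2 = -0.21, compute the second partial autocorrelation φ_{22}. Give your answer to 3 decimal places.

φ_{22} = (r_2 − r_1²) / (1 − r_1²)
r_1² = (-0.106)² = 0.011236
Numerator = -0.21 − 0.0112 = -0.2212; denominator = 1 − 0.0112 = 0.9888
φ_{22} = -0.2212 / 0.9888 = -0.224

-0.224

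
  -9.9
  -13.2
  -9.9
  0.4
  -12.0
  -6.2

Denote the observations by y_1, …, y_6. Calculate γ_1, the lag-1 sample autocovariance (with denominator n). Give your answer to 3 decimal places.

Mean ȳ = (-9.9 − 13.2 − 9.9 + 0.4 − 12.0 − 6.2)/6 = -8.4667
Deviations: -1.4333, -4.7333, -1.4333, 8.8667, -3.5333, 2.2667
Σ_{t=1}^{5}(y_t−ȳ)(y_{t+1}−ȳ) = -38.4778
γ_1 = -38.4778 / 6 = -6.413

-6.413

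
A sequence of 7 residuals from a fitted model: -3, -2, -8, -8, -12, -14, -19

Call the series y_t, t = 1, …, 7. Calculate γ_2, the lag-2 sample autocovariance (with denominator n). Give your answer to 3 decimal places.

4.886

Mean ȳ = (-3 − 2 − 8 − 8 − 12 − 14 − 19)/7 = -9.4286
Deviations: 6.4286, 7.4286, 1.4286, 1.4286, -2.5714, -4.5714, -9.5714
Σ_{t=1}^{5}(y_t−ȳ)(y_{t+2}−ȳ) = 34.2041
γ_2 = 34.2041 / 7 = 4.886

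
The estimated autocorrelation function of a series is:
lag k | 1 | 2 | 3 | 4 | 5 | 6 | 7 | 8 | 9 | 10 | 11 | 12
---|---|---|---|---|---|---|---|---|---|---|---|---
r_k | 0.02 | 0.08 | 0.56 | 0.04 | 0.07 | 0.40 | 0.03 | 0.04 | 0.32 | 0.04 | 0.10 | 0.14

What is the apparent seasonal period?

The largest autocorrelation is r_3 = 0.56, with weaker echoes at lags 6 (0.40) and 9 (0.32); the remaining lags stay at or below 0.14.
The dominant spike at lag 3 indicates a seasonal period of 3.

3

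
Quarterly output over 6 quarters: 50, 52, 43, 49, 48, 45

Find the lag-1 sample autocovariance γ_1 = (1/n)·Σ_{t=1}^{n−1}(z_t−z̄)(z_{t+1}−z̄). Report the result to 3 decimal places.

Mean z̄ = (50 + 52 + 43 + 49 + 48 + 45)/6 = 47.8333
Deviations: 2.1667, 4.1667, -4.8333, 1.1667, 0.1667, -2.8333
Σ_{t=1}^{5}(z_t−z̄)(z_{t+1}−z̄) = -17.0278
γ_1 = -17.0278 / 6 = -2.838

-2.838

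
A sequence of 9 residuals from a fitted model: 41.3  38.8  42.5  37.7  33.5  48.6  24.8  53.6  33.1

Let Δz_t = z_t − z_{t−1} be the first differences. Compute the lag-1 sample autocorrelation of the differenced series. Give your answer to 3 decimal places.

First differences Δz: -2.5, 3.7, -4.8, -4.2, 15.1, -23.8, 28.8, -20.5
Mean of differences = -1.0250
Numerator Σ(Δz_t−Δz̄)(Δz_{t+1}−Δz̄) = -1691.3706
Denominator Σ(Δz_t−Δz̄)² = 2096.3550
r_1(Δz) = -1691.3706 / 2096.3550 = -0.807

-0.807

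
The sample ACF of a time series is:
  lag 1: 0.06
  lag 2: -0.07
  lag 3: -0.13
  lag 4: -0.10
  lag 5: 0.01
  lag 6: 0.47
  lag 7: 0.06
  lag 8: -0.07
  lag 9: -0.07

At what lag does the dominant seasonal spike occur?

The largest autocorrelation is r_6 = 0.47; the remaining lags stay at or below 0.06.
The dominant spike at lag 6 indicates a seasonal period of 6.

6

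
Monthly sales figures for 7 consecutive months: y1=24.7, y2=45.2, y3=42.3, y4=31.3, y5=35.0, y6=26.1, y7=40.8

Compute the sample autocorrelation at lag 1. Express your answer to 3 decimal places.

-0.281

Mean ȳ = (24.7 + 45.2 + 42.3 + 31.3 + 35.0 + 26.1 + 40.8)/7 = 35.0571
Numerator Σ_{t=1}^{6}(y_t−ȳ)(y_{t+1}−ȳ) = -109.5133
Denominator Σ(y_t−ȳ)² = 389.9371
r_1 = -109.5133 / 389.9371 = -0.281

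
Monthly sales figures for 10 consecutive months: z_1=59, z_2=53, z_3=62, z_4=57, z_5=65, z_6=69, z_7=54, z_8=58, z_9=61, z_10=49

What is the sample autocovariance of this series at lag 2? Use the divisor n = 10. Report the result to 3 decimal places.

-2.688

Mean z̄ = (59 + 53 + 62 + 57 + 65 + 69 + 54 + 58 + 61 + 49)/10 = 58.7000
Σ_{t=1}^{8}(z_t−z̄)(z_{t+2}−z̄) = -26.8800
γ_2 = -26.8800 / 10 = -2.688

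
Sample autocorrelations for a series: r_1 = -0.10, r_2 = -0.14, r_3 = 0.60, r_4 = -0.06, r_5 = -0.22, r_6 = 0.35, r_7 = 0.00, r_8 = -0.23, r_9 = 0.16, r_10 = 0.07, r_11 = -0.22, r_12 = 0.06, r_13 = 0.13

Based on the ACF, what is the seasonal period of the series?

The largest autocorrelation is r_3 = 0.60, with weaker echoes at lags 6 (0.35) and 9 (0.16); the remaining lags stay at or below 0.13.
The dominant spike at lag 3 indicates a seasonal period of 3.

3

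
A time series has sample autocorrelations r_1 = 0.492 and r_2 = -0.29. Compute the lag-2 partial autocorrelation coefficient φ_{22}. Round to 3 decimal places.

-0.702

φ_{22} = (r_2 − r_1²) / (1 − r_1²)
r_1² = (0.492)² = 0.242064
Numerator = -0.29 − 0.2421 = -0.5321; denominator = 1 − 0.2421 = 0.7579
φ_{22} = -0.5321 / 0.7579 = -0.702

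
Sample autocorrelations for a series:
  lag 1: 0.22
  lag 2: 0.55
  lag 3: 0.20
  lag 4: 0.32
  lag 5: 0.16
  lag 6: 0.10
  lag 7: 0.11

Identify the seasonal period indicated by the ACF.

The largest autocorrelation is r_2 = 0.55, with a weaker echo at lag 4 (0.32); the remaining lags stay at or below 0.22.
The dominant spike at lag 2 indicates a seasonal period of 2.

2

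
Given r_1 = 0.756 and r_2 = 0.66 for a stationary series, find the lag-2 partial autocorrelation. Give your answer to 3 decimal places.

0.206

φ_{22} = (r_2 − r_1²) / (1 − r_1²)
r_1² = (0.756)² = 0.571536
Numerator = 0.66 − 0.5715 = 0.0885; denominator = 1 − 0.5715 = 0.4285
φ_{22} = 0.0885 / 0.4285 = 0.206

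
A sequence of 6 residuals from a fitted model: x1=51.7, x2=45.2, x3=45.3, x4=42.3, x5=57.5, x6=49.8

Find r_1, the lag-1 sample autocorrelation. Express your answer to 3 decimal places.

-0.156

Mean x̄ = (51.7 + 45.2 + 45.3 + 42.3 + 57.5 + 49.8)/6 = 48.6333
Deviations from mean: 3.0667, -3.4333, -3.3333, -6.3333, 8.8667, 1.1667
Σ(x_t−x̄)(x_{t+1}−x̄) = (-10.5289) + (11.4444) + (21.1111) + (-56.1556) + (10.3444) = -23.7844
Denominator Σ(x_t−x̄)² = 152.3933
r_1 = -23.7844 / 152.3933 = -0.156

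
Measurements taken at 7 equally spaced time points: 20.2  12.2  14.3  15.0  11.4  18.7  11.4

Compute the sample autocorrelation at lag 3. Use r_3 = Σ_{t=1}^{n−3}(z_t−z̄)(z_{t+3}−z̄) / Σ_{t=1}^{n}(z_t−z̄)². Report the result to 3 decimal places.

0.098

Mean z̄ = (20.2 + 12.2 + 14.3 + 15.0 + 11.4 + 18.7 + 11.4)/7 = 14.7429
Σ(z_t−z̄)(z_{t+3}−z̄) = (1.4033) + (8.5004) + (-1.7524) + (-0.8596) = 7.2916
Denominator Σ(z_t−z̄)² = 74.5171
r_3 = 7.2916 / 74.5171 = 0.098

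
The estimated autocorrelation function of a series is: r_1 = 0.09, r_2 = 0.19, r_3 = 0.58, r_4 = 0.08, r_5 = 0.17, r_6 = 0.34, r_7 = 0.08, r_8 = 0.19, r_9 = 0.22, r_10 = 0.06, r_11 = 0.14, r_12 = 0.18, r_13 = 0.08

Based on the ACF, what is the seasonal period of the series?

3

The largest autocorrelation is r_3 = 0.58, with weaker echoes at lags 6 (0.34) and 9 (0.22); the remaining lags stay at or below 0.19.
The dominant spike at lag 3 indicates a seasonal period of 3.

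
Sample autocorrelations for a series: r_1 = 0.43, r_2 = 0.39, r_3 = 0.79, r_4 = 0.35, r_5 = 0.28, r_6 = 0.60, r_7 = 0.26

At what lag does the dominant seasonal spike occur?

3

The largest autocorrelation is r_3 = 0.79, with a weaker echo at lag 6 (0.60); the remaining lags stay at or below 0.43. The elevated value at lag 1 (0.43), dropping to 0.39 at lag 2, reflects decaying short-term dependence rather than seasonality.
The dominant spike at lag 3 indicates a seasonal period of 3.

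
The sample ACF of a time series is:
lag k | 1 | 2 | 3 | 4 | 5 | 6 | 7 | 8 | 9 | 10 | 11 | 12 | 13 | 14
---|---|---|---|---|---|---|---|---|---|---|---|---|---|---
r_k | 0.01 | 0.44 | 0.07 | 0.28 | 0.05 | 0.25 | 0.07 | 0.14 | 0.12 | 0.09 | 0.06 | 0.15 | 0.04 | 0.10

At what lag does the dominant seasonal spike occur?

The largest autocorrelation is r_2 = 0.44, with weaker echoes at lags 4 (0.28), 6 (0.25) and 12 (0.15); the remaining lags stay at or below 0.14.
The dominant spike at lag 2 indicates a seasonal period of 2.

2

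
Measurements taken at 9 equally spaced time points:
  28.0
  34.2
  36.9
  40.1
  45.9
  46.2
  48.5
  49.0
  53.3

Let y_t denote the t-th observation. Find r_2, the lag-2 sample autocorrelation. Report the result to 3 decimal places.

0.341

Mean ȳ = (28.0 + 34.2 + 36.9 + 40.1 + 45.9 + 46.2 + 48.5 + 49.0 + 53.3)/9 = 42.4556
Σ(y_t−ȳ)(y_{t+2}−ȳ) = (80.3086) + (19.4464) + (-19.1358) + (-8.8202) + (20.8198) + (24.5053) + (65.5486) = 182.6727
Denominator Σ(y_t−ȳ)² = 536.3822
r_2 = 182.6727 / 536.3822 = 0.341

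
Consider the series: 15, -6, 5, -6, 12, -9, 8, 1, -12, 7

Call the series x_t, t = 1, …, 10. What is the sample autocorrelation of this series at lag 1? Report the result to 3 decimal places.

-0.616

Mean x̄ = (15 − 6 + 5 − 6 + 12 − 9 + 8 + 1 − 12 + 7)/10 = 1.5000
Numerator Σ_{t=1}^{9}(x_t−x̄)(x_{t+1}−x̄) = -481.7500
Denominator Σ(x_t−x̄)² = 782.5000
r_1 = -481.7500 / 782.5000 = -0.616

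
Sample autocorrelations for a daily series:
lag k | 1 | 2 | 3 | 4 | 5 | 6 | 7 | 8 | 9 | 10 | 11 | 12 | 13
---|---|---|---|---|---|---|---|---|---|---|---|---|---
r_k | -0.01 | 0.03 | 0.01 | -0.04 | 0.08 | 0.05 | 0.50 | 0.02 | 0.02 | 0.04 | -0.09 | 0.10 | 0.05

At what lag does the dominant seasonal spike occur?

The largest autocorrelation is r_7 = 0.50; the remaining lags stay at or below 0.10.
The dominant spike at lag 7 indicates a seasonal period of 7.

7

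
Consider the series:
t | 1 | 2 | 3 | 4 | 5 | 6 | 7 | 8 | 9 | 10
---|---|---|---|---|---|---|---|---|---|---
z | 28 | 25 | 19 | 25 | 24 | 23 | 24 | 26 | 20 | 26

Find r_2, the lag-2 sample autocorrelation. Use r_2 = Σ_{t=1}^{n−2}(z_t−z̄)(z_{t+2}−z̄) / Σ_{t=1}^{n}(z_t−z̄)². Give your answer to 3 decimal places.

-0.265

Mean z̄ = (28 + 25 + 19 + 25 + 24 + 23 + 24 + 26 + 20 + 26)/10 = 24.0000
Numerator Σ_{t=1}^{8}(z_t−z̄)(z_{t+2}−z̄) = -18.0000
Denominator Σ(z_t−z̄)² = 68.0000
r_2 = -18.0000 / 68.0000 = -0.265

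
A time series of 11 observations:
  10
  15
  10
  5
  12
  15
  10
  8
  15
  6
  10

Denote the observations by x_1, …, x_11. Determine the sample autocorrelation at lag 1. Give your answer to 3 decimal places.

-0.278

Mean x̄ = (10 + 15 + 10 + 5 + 12 + 15 + 10 + 8 + 15 + 6 + 10)/11 = 10.5455
Numerator Σ_{t=1}^{10}(x_t−x̄)(x_{t+1}−x̄) = -33.5702
Denominator Σ(x_t−x̄)² = 120.7273
r_1 = -33.5702 / 120.7273 = -0.278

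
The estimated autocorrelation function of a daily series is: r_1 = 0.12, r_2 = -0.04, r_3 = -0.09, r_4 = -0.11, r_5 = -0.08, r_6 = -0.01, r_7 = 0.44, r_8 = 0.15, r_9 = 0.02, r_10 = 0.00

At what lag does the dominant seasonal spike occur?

The largest autocorrelation is r_7 = 0.44; the remaining lags stay at or below 0.15.
The dominant spike at lag 7 indicates a seasonal period of 7.

7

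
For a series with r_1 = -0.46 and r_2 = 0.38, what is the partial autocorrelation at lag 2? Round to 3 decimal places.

φ_{22} = (r_2 − r_1²) / (1 − r_1²)
r_1² = (-0.46)² = 0.2116
Numerator = 0.38 − 0.2116 = 0.1684; denominator = 1 − 0.2116 = 0.7884
φ_{22} = 0.1684 / 0.7884 = 0.214

0.214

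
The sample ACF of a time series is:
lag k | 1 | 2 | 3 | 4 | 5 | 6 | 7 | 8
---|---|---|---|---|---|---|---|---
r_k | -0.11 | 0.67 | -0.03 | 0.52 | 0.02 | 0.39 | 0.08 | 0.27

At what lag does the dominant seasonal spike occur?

The largest autocorrelation is r_2 = 0.67, with weaker echoes at lags 4 (0.52), 6 (0.39) and 8 (0.27); the remaining lags stay at or below 0.08.
The dominant spike at lag 2 indicates a seasonal period of 2.

2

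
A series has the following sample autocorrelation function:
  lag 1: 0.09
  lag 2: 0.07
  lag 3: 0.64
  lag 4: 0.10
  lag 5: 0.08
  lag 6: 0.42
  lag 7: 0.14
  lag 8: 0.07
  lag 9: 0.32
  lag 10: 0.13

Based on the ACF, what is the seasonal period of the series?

3

The largest autocorrelation is r_3 = 0.64, with weaker echoes at lags 6 (0.42) and 9 (0.32); the remaining lags stay at or below 0.14.
The dominant spike at lag 3 indicates a seasonal period of 3.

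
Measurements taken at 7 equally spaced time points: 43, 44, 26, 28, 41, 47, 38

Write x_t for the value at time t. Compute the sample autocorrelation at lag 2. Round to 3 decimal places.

-0.616

Mean x̄ = (43 + 44 + 26 + 28 + 41 + 47 + 38)/7 = 38.1429
Deviations from mean: 4.8571, 5.8571, -12.1429, -10.1429, 2.8571, 8.8571, -0.1429
Numerator Σ_{t=1}^{5}(x_t−x̄)(x_{t+2}−x̄) = -243.3265
Denominator Σ(x_t−x̄)² = 394.8571
r_2 = -243.3265 / 394.8571 = -0.616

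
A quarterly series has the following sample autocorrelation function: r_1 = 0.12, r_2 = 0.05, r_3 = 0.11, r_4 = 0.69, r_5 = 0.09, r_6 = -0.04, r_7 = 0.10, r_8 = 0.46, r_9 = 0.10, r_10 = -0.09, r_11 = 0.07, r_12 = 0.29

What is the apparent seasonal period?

4

The largest autocorrelation is r_4 = 0.69, with weaker echoes at lags 8 (0.46) and 12 (0.29); the remaining lags stay at or below 0.12.
The dominant spike at lag 4 indicates a seasonal period of 4.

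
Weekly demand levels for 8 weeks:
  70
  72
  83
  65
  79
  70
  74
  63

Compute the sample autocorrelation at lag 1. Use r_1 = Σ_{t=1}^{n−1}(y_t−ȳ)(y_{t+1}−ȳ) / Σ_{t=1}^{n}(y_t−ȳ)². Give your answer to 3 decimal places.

Mean ȳ = (70 + 72 + 83 + 65 + 79 + 70 + 74 + 63)/8 = 72.0000
Deviations from mean: -2.0000, 0.0000, 11.0000, -7.0000, 7.0000, -2.0000, 2.0000, -9.0000
Σ(y_t−ȳ)(y_{t+1}−ȳ) = (0.0000) + (0.0000) + (-77.0000) + (-49.0000) + (-14.0000) + (-4.0000) + (-18.0000) = -162.0000
Denominator Σ(y_t−ȳ)² = 312.0000
r_1 = -162.0000 / 312.0000 = -0.519

-0.519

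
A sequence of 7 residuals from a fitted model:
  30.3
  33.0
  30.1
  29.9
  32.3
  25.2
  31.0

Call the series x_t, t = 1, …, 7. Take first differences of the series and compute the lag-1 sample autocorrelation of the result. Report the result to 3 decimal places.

-0.617

First differences Δx: 2.7, -2.9, -0.2, 2.4, -7.1, 5.8
Mean of differences = 0.1167
Numerator Σ(Δx_t−Δx̄)(Δx_{t+1}−Δx̄) = -65.0536
Denominator Σ(Δx_t−Δx̄)² = 105.4683
r_1(Δx) = -65.0536 / 105.4683 = -0.617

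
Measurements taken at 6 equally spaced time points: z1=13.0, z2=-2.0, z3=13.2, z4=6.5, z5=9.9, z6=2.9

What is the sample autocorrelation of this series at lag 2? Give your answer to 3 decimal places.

0.333

Mean z̄ = (13.0 − 2.0 + 13.2 + 6.5 + 9.9 + 2.9)/6 = 7.2500
Σ(z_t−z̄)(z_{t+2}−z̄) = (34.2125) + (6.9375) + (15.7675) + (3.2625) = 60.1800
Denominator Σ(z_t−z̄)² = 180.5350
r_2 = 60.1800 / 180.5350 = 0.333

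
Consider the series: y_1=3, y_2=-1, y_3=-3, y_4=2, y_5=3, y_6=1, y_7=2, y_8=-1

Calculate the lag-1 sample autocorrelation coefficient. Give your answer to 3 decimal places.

-0.017

Mean ȳ = (3 − 1 − 3 + 2 + 3 + 1 + 2 − 1)/8 = 0.7500
Deviations from mean: 2.2500, -1.7500, -3.7500, 1.2500, 2.2500, 0.2500, 1.2500, -1.7500
Numerator Σ_{t=1}^{7}(y_t−ȳ)(y_{t+1}−ȳ) = -0.5625
Denominator Σ(y_t−ȳ)² = 33.5000
r_1 = -0.5625 / 33.5000 = -0.017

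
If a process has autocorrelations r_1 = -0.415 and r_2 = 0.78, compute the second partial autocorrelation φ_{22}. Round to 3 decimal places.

φ_{22} = (r_2 − r_1²) / (1 − r_1²)
r_1² = (-0.415)² = 0.172225
Numerator = 0.78 − 0.1722 = 0.6078; denominator = 1 − 0.1722 = 0.8278
φ_{22} = 0.6078 / 0.8278 = 0.734

0.734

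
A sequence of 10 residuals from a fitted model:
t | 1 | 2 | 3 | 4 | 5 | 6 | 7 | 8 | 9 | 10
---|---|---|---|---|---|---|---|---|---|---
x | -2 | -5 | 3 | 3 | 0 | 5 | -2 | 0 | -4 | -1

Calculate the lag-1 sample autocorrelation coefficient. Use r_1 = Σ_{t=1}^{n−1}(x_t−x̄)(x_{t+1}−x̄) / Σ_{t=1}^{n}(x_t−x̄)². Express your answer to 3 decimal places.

Mean x̄ = (-2 − 5 + 3 + 3 + 0 + 5 − 2 + 0 − 4 − 1)/10 = -0.3000
Numerator Σ_{t=1}^{9}(x_t−x̄)(x_{t+1}−x̄) = -2.0900
Denominator Σ(x_t−x̄)² = 92.1000
r_1 = -2.0900 / 92.1000 = -0.023

-0.023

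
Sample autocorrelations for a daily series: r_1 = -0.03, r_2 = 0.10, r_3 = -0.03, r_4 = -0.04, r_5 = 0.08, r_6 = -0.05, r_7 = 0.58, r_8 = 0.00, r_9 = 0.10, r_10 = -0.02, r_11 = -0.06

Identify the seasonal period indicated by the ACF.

The largest autocorrelation is r_7 = 0.58; the remaining lags stay at or below 0.10.
The dominant spike at lag 7 indicates a seasonal period of 7.

7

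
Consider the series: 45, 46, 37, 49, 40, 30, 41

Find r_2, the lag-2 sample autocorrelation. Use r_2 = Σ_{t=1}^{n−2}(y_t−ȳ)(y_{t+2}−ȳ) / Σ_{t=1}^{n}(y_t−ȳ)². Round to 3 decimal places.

Mean ȳ = (45 + 46 + 37 + 49 + 40 + 30 + 41)/7 = 41.1429
Σ(y_t−ȳ)(y_{t+2}−ȳ) = (-15.9796) + (38.1633) + (4.7347) + (-87.5510) + (0.1633) = -60.4694
Denominator Σ(y_t−ȳ)² = 242.8571
r_2 = -60.4694 / 242.8571 = -0.249

-0.249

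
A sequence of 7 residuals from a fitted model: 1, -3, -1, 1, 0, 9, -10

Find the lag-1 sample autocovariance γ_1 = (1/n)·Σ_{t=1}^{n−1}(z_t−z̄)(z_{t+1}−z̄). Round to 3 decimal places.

-12.659

Mean z̄ = (1 − 3 − 1 + 1 + 0 + 9 − 10)/7 = -0.4286
Σ_{t=1}^{6}(z_t−z̄)(z_{t+1}−z̄) = -88.6122
γ_1 = -88.6122 / 7 = -12.659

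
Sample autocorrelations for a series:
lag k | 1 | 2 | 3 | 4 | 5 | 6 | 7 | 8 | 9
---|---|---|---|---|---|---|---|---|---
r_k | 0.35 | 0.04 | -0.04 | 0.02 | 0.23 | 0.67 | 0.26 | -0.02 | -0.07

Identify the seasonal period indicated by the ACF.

The largest autocorrelation is r_6 = 0.67; the remaining lags stay at or below 0.35. The elevated value at lag 1 (0.35), dropping to 0.04 at lag 2, reflects decaying short-term dependence rather than seasonality.
The dominant spike at lag 6 indicates a seasonal period of 6.

6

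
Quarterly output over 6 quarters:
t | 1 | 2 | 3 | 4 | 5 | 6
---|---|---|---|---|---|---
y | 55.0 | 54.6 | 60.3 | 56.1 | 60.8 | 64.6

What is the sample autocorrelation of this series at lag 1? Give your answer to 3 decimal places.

Mean ȳ = (55.0 + 54.6 + 60.3 + 56.1 + 60.8 + 64.6)/6 = 58.5667
Deviations from mean: -3.5667, -3.9667, 1.7333, -2.4667, 2.2333, 6.0333
Numerator Σ_{t=1}^{5}(y_t−ȳ)(y_{t+1}−ȳ) = 10.9622
Denominator Σ(y_t−ȳ)² = 78.9333
r_1 = 10.9622 / 78.9333 = 0.139

0.139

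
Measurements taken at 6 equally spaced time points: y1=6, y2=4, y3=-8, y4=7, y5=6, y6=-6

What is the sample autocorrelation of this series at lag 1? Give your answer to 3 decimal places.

-0.330

Mean ȳ = (6 + 4 − 8 + 7 + 6 − 6)/6 = 1.5000
Deviations from mean: 4.5000, 2.5000, -9.5000, 5.5000, 4.5000, -7.5000
Σ(y_t−ȳ)(y_{t+1}−ȳ) = (11.2500) + (-23.7500) + (-52.2500) + (24.7500) + (-33.7500) = -73.7500
Denominator Σ(y_t−ȳ)² = 223.5000
r_1 = -73.7500 / 223.5000 = -0.330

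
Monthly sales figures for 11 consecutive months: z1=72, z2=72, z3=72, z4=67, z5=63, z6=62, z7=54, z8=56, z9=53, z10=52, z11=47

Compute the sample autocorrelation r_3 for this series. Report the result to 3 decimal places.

Mean z̄ = (72 + 72 + 72 + 67 + 63 + 62 + 54 + 56 + 53 + 52 + 47)/11 = 60.9091
Numerator Σ_{t=1}^{8}(z_t−z̄)(z_{t+3}−z̄) = 171.7025
Denominator Σ(z_t−z̄)² = 818.9091
r_3 = 171.7025 / 818.9091 = 0.210

0.210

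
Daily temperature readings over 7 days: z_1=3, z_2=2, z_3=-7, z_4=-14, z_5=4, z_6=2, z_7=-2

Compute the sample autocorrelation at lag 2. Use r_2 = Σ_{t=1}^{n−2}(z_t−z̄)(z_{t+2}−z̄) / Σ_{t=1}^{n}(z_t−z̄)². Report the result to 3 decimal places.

-0.566

Mean z̄ = (3 + 2 − 7 − 14 + 4 + 2 − 2)/7 = -1.7143
Deviations from mean: 4.7143, 3.7143, -5.2857, -12.2857, 5.7143, 3.7143, -0.2857
Σ(z_t−z̄)(z_{t+2}−z̄) = (-24.9184) + (-45.6327) + (-30.2041) + (-45.6327) + (-1.6327) = -148.0204
Denominator Σ(z_t−z̄)² = 261.4286
r_2 = -148.0204 / 261.4286 = -0.566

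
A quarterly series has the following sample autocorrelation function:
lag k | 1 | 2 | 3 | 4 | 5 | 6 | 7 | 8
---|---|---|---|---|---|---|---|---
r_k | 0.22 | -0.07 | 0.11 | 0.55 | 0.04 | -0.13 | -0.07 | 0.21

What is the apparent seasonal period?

The largest autocorrelation is r_4 = 0.55; the remaining lags stay at or below 0.22.
The dominant spike at lag 4 indicates a seasonal period of 4.

4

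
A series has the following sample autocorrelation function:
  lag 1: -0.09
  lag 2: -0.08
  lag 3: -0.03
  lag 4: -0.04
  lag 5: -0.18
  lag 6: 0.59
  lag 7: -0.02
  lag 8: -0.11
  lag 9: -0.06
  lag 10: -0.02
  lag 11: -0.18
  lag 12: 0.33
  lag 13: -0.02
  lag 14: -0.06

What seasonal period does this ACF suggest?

6

The largest autocorrelation is r_6 = 0.59, with a weaker echo at lag 12 (0.33); the remaining lags stay at or below -0.02.
The dominant spike at lag 6 indicates a seasonal period of 6.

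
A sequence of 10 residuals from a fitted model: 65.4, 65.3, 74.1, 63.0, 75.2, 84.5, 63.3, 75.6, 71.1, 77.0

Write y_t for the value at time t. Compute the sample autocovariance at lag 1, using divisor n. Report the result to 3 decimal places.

-12.781

Mean ȳ = (65.4 + 65.3 + 74.1 + 63.0 + 75.2 + 84.5 + 63.3 + 75.6 + 71.1 + 77.0)/10 = 71.4500
Σ_{t=1}^{9}(y_t−ȳ)(y_{t+1}−ȳ) = -127.8075
γ_1 = -127.8075 / 10 = -12.781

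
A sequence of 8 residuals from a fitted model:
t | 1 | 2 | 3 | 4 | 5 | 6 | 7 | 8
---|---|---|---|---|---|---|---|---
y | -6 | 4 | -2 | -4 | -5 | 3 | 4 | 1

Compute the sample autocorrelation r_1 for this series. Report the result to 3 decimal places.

Mean ȳ = (-6 + 4 − 2 − 4 − 5 + 3 + 4 + 1)/8 = -0.6250
Deviations from mean: -5.3750, 4.6250, -1.3750, -3.3750, -4.3750, 3.6250, 4.6250, 1.6250
Σ(y_t−ȳ)(y_{t+1}−ȳ) = (-24.8594) + (-6.3594) + (4.6406) + (14.7656) + (-15.8594) + (16.7656) + (7.5156) = -3.3906
Denominator Σ(y_t−ȳ)² = 119.8750
r_1 = -3.3906 / 119.8750 = -0.028

-0.028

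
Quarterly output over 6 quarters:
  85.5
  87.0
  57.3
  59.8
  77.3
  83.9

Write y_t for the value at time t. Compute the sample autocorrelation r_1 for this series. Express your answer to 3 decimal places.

Mean ȳ = (85.5 + 87.0 + 57.3 + 59.8 + 77.3 + 83.9)/6 = 75.1333
Deviations from mean: 10.3667, 11.8667, -17.8333, -15.3333, 2.1667, 8.7667
Σ(y_t−ȳ)(y_{t+1}−ȳ) = (123.0178) + (-211.6222) + (273.4444) + (-33.2222) + (18.9944) = 170.6122
Denominator Σ(y_t−ȳ)² = 882.9733
r_1 = 170.6122 / 882.9733 = 0.193

0.193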